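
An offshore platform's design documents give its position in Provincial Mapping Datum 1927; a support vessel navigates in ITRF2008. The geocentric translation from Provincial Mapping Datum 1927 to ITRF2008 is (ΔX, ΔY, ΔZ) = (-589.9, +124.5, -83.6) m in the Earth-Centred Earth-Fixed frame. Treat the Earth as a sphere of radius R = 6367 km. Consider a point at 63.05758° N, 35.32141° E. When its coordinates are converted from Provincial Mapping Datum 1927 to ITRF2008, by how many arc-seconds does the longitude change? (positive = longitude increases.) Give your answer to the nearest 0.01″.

sin φ = 0.891462, cos φ = 0.453095, sin λ = 0.578163, cos λ = 0.815922.
East component: ΔE = −sin λ·ΔX + cos λ·ΔY = −(0.578163)(-589.9) + (0.815922)(124.5) = 442.64 m.
1° of latitude spans πR/180 = 111125 m; at latitude φ, 1° of longitude spans that × cos φ = 50350.2 m, so Δλ = 442.64 / 50350.2 × 3600 = 31.648″.

Δλ = 31.65″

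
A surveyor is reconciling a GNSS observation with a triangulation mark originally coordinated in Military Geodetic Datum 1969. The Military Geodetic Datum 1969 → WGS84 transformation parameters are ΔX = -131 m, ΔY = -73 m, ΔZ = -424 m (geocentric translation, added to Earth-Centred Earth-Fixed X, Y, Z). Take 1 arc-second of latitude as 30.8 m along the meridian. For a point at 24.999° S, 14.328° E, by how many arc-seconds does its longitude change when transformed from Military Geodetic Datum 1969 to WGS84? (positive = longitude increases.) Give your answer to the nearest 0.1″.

Δλ = -1.4″

sin φ = -0.422602, cos φ = 0.906315, sin λ = 0.247473, cos λ = 0.968895.
East component: ΔE = −sin λ·ΔX + cos λ·ΔY = −(0.247473)(-131) + (0.968895)(-73) = -38.31 m.
1° of latitude spans 3600 × 30.80 = 110880 m; at latitude φ, 1° of longitude spans that × cos φ = 100492.2 m, so Δλ = -38.31 / 100492.2 × 3600 = -1.372″.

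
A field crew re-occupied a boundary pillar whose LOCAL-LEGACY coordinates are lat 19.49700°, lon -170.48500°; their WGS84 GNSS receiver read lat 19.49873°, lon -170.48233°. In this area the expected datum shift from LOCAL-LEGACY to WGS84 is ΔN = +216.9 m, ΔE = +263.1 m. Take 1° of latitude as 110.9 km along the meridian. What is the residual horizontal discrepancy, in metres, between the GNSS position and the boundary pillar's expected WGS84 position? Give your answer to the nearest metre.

Observed coordinate differences: Δφ = +0.00173°, Δλ = +0.00267°.
Converting to metres (1° lat = 110900 m, cos φ = 0.942659): observed ΔN = 191.9 m, observed ΔE = 279.1 m.
Subtracting the expected shift leaves a residual of 191.9 − (216.9) = -25.0 m north and 279.1 − (263.1) = 16.0 m east.
Residual distance = √((-25.0)² + 16.0²) = 29.7 m.

30 m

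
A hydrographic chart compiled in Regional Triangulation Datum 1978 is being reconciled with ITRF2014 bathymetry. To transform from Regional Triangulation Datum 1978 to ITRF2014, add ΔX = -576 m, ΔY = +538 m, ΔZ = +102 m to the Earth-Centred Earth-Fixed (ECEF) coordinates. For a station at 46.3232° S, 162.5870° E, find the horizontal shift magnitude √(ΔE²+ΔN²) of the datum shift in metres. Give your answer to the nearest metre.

677 m

The local east axis at (φ, λ) is (−sin λ, cos λ, 0), so ΔE = −sin(162.5870°)·(-576) + cos(162.5870°)·538 = -340.97 m.
The local north axis is (−sin φ cos λ, −sin φ sin λ, cos φ), giving ΔN = 397.499 + 116.443 + 70.440 = 584.38 m.
Horizontal magnitude = √(ΔE² + ΔN²) = √((-340.97)² + 584.38²) = 676.58 m.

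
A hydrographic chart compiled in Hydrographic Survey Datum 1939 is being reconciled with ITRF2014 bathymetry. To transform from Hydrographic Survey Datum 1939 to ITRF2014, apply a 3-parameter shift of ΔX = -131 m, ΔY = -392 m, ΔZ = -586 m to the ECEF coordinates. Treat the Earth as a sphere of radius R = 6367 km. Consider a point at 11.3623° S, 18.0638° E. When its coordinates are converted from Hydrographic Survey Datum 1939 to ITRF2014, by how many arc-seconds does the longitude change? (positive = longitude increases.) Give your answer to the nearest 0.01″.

Δλ = -10.97″

sin φ = -0.197012, cos φ = 0.980401, sin λ = 0.310076, cos λ = 0.950712.
East component: ΔE = −sin λ·ΔX + cos λ·ΔY = −(0.310076)(-131) + (0.950712)(-392) = -332.06 m.
1° of latitude spans πR/180 = 111125 m; at latitude φ, 1° of longitude spans that × cos φ = 108947.2 m, so Δλ = -332.06 / 108947.2 × 3600 = -10.972″.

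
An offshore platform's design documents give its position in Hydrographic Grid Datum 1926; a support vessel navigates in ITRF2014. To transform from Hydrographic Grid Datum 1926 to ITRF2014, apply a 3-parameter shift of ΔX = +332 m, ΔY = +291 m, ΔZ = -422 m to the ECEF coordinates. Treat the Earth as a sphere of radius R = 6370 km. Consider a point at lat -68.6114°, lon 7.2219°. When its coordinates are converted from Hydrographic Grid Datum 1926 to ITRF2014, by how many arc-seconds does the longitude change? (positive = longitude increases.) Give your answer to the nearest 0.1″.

sin φ = -0.931128, cos φ = 0.364692, sin λ = 0.125712, cos λ = 0.992067.
East component: ΔE = −sin λ·ΔX + cos λ·ΔY = −(0.125712)(332) + (0.992067)(291) = 246.95 m.
1° of latitude spans πR/180 = 111177 m; at latitude φ, 1° of longitude spans that × cos φ = 40545.5 m, so Δλ = 246.95 / 40545.5 × 3600 = 21.927″.

Δλ = 21.9″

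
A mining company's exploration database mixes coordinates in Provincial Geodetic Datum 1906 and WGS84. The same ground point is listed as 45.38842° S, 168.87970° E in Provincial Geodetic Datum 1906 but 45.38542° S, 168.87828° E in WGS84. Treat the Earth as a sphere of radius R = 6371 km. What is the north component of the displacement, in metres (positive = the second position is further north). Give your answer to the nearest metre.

Δφ = -45.38542° − -45.38842° = +0.00300°; Δλ = 168.87828° − 168.87970° = -0.00142°.
1° along a meridian = πR/180 = 111195 m.
ΔN = Δφ × 111195 = 333.6 m; ΔE = Δλ × 111195 × cos(-45.38842°) = -0.00142 × 111195 × 0.702297 = -110.9 m.

ΔN = 334 m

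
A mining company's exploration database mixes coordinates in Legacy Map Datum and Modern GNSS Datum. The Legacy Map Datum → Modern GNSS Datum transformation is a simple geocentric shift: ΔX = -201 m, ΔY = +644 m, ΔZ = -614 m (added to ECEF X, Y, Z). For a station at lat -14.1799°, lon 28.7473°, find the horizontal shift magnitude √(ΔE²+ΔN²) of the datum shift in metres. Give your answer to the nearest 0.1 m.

868.2 m

At φ = -14.1799°, λ = 28.7473°: sin φ = -0.244967, cos φ = 0.969531, sin λ = 0.480947, cos λ = 0.876749.
ΔE = −sin λ·ΔX + cos λ·ΔY = −(0.480947)·(-201) + (0.876749)·(644) = 661.30 m.
ΔN = −sin φ cos λ·ΔX − sin φ sin λ·ΔY + cos φ·ΔZ = −(-0.244967)(0.876749)(-201) − (-0.244967)(0.480947)(644) + (0.969531)(-614) = -562.59 m.
Horizontal magnitude = √(ΔE² + ΔN²) = √(661.30² + (-562.59)²) = 868.23 m.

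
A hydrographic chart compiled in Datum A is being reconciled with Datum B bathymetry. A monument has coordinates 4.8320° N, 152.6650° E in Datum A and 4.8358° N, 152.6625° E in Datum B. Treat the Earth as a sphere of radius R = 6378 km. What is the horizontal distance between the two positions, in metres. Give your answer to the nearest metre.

Δφ = 4.8358° − 4.8320° = +0.0038°; Δλ = 152.6625° − 152.6650° = -0.0025°.
1° along a meridian = πR/180 = 111317 m.
ΔN = Δφ × 111317 = 423.0 m; ΔE = Δλ × 111317 × cos(4.8320°) = -0.0025 × 111317 × 0.996446 = -277.3 m.
Distance = √(ΔE² + ΔN²) = √((-277.3)² + 423.0²) = 505.8 m.

506 m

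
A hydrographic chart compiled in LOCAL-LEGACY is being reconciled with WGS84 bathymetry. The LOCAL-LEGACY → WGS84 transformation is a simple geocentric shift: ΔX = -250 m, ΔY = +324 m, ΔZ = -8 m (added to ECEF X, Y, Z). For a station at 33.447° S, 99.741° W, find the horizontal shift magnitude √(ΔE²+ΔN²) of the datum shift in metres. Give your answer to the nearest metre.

341 m

At φ = -33.447°, λ = -99.741°: sin φ = -0.551165, cos φ = 0.834396, sin λ = -0.985583, cos λ = -0.169195.
ΔE = −sin λ·ΔX + cos λ·ΔY = −(-0.985583)·(-250) + (-0.169195)·(324) = -301.21 m.
ΔN = −sin φ cos λ·ΔX − sin φ sin λ·ΔY + cos φ·ΔZ = −(-0.551165)(-0.169195)(-250) − (-0.551165)(-0.985583)(324) + (0.834396)(-8) = -159.36 m.
Horizontal magnitude = √(ΔE² + ΔN²) = √((-301.21)² + (-159.36)²) = 340.77 m.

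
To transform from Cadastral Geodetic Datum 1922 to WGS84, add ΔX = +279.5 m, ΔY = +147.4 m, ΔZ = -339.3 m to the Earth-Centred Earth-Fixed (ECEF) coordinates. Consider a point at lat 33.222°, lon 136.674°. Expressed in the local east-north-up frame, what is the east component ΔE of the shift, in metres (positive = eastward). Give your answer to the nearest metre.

ΔE = -299 m

The local east axis at (φ, λ) is (−sin λ, cos λ, 0), so ΔE = −sin(136.674°)·279.5 + cos(136.674°)·147.4 = -299.01 m.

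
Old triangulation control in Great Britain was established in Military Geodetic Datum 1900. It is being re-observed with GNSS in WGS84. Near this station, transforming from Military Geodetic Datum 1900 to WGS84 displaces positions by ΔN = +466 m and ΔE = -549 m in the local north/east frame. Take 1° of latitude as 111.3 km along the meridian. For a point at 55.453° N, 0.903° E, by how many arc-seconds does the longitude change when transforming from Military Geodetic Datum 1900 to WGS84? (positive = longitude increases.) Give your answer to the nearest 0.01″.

Δλ = -31.31″

At latitude 55.453°, cos φ = 0.567082.
1° of longitude at this latitude = 111.3 × cos φ = 63.12 km, so Δλ = -549.0 / 63116.2 = -0.0086982° = -31.314″.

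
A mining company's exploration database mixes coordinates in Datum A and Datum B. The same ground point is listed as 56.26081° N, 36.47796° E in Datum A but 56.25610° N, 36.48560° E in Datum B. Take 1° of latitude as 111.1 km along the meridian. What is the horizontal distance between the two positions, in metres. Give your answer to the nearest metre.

704 m

Δφ = 56.25610° − 56.26081° = -0.00471°; Δλ = 36.48560° − 36.47796° = +0.00764°.
ΔN = Δφ × 111100 = -523.3 m; ΔE = Δλ × 111100 × cos(56.26081°) = +0.00764 × 111100 × 0.555413 = 471.4 m.
Distance = √(ΔE² + ΔN²) = √(471.4² + (-523.3)²) = 704.3 m.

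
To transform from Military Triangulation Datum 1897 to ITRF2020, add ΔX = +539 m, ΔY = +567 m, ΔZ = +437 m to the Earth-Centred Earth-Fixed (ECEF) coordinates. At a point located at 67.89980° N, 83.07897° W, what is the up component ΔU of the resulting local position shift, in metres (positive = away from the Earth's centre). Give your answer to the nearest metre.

At φ = 67.89980°, λ = -83.07897°: sin φ = 0.926527, cos φ = 0.376227, sin λ = -0.992713, cos λ = 0.120501.
ΔU = cos φ cos λ·ΔX + cos φ sin λ·ΔY + sin φ·ΔZ = (0.376227)(0.120501)(539) + (0.376227)(-0.992713)(567) + (0.926527)(437) = 217.56 m.

ΔU = 218 m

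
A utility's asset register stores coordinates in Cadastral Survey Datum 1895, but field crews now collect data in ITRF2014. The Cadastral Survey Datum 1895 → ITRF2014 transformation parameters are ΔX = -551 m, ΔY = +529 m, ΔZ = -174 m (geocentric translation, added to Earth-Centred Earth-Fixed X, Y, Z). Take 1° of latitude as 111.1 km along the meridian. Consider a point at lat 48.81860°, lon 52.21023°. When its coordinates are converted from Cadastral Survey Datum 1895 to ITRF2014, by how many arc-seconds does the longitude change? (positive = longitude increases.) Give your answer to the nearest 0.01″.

Δλ = 37.38″

sin φ = 0.752629, cos φ = 0.658445, sin λ = 0.790264, cos λ = 0.612766.
East component: ΔE = −sin λ·ΔX + cos λ·ΔY = −(0.790264)(-551) + (0.612766)(529) = 759.59 m.
1° of latitude spans 111100 m; at latitude φ, 1° of longitude spans that × cos φ = 73153.3 m, so Δλ = 759.59 / 73153.3 × 3600 = 37.381″.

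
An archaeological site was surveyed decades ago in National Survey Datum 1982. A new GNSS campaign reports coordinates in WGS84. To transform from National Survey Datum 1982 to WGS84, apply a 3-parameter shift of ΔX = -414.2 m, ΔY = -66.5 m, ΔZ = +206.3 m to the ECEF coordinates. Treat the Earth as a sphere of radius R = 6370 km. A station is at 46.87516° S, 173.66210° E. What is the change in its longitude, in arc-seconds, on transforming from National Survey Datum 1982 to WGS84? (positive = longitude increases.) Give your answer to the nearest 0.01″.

sin φ = -0.729866, cos φ = 0.683590, sin λ = 0.110392, cos λ = -0.993888.
East component: ΔE = −sin λ·ΔX + cos λ·ΔY = −(0.110392)(-414.2) + (-0.993888)(-66.5) = 111.82 m.
1° of latitude spans πR/180 = 111177 m; at latitude φ, 1° of longitude spans that × cos φ = 75999.8 m, so Δλ = 111.82 / 75999.8 × 3600 = 5.297″.

Δλ = 5.30″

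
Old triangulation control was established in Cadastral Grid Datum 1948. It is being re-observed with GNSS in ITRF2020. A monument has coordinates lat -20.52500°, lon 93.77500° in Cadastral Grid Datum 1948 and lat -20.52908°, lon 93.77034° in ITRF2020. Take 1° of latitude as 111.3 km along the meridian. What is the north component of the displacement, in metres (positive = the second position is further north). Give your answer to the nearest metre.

Δφ = -20.52908° − -20.52500° = -0.00408°; Δλ = 93.77034° − 93.77500° = -0.00466°.
ΔN = Δφ × 111300 = -454.1 m; ΔE = Δλ × 111300 × cos(-20.52500°) = -0.00466 × 111300 × 0.936519 = -485.7 m.

ΔN = -454 m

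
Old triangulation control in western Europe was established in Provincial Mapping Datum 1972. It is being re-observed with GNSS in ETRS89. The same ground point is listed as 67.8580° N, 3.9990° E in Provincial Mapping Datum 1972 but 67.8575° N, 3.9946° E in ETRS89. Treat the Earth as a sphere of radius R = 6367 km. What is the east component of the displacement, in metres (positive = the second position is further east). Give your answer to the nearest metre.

Δφ = 67.8575° − 67.8580° = -0.0005°; Δλ = 3.9946° − 3.9990° = -0.0044°.
1° along a meridian = πR/180 = 111125 m.
ΔN = Δφ × 111125 = -55.6 m; ΔE = Δλ × 111125 × cos(67.8580°) = -0.0044 × 111125 × 0.376903 = -184.3 m.

ΔE = -184 m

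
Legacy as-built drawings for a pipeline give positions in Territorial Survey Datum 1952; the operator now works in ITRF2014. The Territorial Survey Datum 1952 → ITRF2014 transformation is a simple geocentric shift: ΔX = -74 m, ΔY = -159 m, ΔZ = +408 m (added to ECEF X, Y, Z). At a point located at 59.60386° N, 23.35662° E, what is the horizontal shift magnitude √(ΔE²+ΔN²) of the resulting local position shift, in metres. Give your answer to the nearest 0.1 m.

At φ = 59.60386°, λ = 23.35662°: sin φ = 0.862548, cos φ = 0.505976, sin λ = 0.396453, cos λ = 0.918055.
ΔE = −sin λ·ΔX + cos λ·ΔY = −(0.396453)·(-74) + (0.918055)·(-159) = -116.63 m.
ΔN = −sin φ cos λ·ΔX − sin φ sin λ·ΔY + cos φ·ΔZ = −(0.862548)(0.918055)(-74) − (0.862548)(0.396453)(-159) + (0.505976)(408) = 319.41 m.
Horizontal magnitude = √(ΔE² + ΔN²) = √((-116.63)² + 319.41²) = 340.04 m.

340.0 m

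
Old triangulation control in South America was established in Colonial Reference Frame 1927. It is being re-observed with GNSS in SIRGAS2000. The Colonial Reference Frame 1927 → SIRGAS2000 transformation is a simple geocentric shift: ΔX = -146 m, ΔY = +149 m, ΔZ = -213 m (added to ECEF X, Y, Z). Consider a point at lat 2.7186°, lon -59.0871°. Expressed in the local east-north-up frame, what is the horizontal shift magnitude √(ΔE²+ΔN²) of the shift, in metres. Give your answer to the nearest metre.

At φ = 2.7186°, λ = -59.0871°: sin φ = 0.047431, cos φ = 0.998875, sin λ = -0.857949, cos λ = 0.513734.
ΔE = −sin λ·ΔX + cos λ·ΔY = −(-0.857949)·(-146) + (0.513734)·(149) = -48.71 m.
ΔN = −sin φ cos λ·ΔX − sin φ sin λ·ΔY + cos φ·ΔZ = −(0.047431)(0.513734)(-146) − (0.047431)(-0.857949)(149) + (0.998875)(-213) = -203.14 m.
Horizontal magnitude = √(ΔE² + ΔN²) = √((-48.71)² + (-203.14)²) = 208.90 m.

209 m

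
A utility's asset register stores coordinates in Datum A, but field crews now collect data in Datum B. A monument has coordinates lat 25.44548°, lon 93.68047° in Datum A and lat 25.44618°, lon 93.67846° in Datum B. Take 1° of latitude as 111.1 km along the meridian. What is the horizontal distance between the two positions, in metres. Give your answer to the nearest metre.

216 m

Δφ = 25.44618° − 25.44548° = +0.00070°; Δλ = 93.67846° − 93.68047° = -0.00201°.
ΔN = Δφ × 111100 = 77.8 m; ΔE = Δλ × 111100 × cos(25.44548°) = -0.00201 × 111100 × 0.902995 = -201.6 m.
Distance = √(ΔE² + ΔN²) = √((-201.6)² + 77.8²) = 216.1 m.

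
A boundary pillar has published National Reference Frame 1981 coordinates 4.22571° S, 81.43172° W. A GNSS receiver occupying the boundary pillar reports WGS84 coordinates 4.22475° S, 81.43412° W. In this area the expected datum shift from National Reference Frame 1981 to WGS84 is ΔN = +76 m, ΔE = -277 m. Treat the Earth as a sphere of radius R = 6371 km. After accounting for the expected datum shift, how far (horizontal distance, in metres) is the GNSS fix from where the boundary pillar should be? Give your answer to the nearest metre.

33 m

Observed coordinate differences: Δφ = +0.00096°, Δλ = -0.00240°.
Converting to metres (1° lat = 111195 m, cos φ = 0.997282): observed ΔN = 106.7 m, observed ΔE = -266.1 m.
Subtracting the expected shift leaves a residual of 106.7 − (76) = 30.7 m north and -266.1 − (-277) = 10.9 m east.
Residual distance = √(30.7² + 10.9²) = 32.6 m.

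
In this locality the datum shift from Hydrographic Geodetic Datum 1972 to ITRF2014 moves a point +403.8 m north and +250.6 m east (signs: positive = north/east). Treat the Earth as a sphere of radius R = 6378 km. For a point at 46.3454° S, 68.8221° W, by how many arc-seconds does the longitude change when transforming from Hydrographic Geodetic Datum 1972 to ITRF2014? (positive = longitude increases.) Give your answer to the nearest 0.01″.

Δλ = 11.74″

At latitude -46.3454°, cos φ = 0.690309.
One radian of longitude at latitude φ spans R cos φ, so Δλ = ΔE / (R cos φ) = 250.6 / (6378000 × 0.690309) = 5.6918e-05 rad = 11.740″.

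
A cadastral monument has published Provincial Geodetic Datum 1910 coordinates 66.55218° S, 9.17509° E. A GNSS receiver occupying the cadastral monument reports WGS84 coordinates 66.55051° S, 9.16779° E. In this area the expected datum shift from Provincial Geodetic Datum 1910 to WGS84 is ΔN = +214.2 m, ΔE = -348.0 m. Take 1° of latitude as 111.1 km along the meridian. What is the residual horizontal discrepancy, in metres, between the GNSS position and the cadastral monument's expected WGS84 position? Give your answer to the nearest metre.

38 m

Observed coordinate differences: Δφ = +0.00167°, Δλ = -0.00730°.
Converting to metres (1° lat = 111100 m, cos φ = 0.397914): observed ΔN = 185.5 m, observed ΔE = -322.7 m.
Subtracting the expected shift leaves a residual of 185.5 − (214.2) = -28.7 m north and -322.7 − (-348.0) = 25.3 m east.
Residual distance = √((-28.7)² + 25.3²) = 38.2 m.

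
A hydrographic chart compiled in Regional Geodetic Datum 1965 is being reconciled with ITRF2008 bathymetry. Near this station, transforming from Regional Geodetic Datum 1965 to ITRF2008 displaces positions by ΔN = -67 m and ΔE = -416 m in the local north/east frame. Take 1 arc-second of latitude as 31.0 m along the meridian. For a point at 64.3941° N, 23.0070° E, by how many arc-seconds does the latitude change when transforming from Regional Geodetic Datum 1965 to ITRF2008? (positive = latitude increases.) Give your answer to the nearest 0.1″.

Δφ = -2.2″

1″ of latitude = 31.00 m, so Δφ = -67.0 / 31.00 = -2.161″.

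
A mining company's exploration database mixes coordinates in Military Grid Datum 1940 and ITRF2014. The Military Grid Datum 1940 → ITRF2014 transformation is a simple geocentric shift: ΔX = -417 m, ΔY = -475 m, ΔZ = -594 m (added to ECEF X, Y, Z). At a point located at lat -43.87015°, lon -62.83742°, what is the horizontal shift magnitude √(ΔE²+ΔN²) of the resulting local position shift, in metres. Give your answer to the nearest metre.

646 m

At φ = -43.87015°, λ = -62.83742°: sin φ = -0.693026, cos φ = 0.720912, sin λ = -0.889715, cos λ = 0.456517.
ΔE = −sin λ·ΔX + cos λ·ΔY = −(-0.889715)·(-417) + (0.456517)·(-475) = -587.86 m.
ΔN = −sin φ cos λ·ΔX − sin φ sin λ·ΔY + cos φ·ΔZ = −(-0.693026)(0.456517)(-417) − (-0.693026)(-0.889715)(-475) + (0.720912)(-594) = -267.27 m.
Horizontal magnitude = √(ΔE² + ΔN²) = √((-587.86)² + (-267.27)²) = 645.76 m.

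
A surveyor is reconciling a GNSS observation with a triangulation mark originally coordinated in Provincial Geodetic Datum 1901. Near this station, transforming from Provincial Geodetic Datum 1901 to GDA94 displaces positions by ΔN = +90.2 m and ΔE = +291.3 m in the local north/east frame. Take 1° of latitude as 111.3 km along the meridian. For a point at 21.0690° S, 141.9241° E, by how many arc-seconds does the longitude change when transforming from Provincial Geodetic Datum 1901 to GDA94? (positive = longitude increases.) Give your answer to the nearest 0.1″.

Δλ = 10.1″

At latitude -21.0690°, cos φ = 0.933148.
1° of longitude at this latitude = 111.3 × cos φ = 103.86 km, so Δλ = 291.3 / 103859.4 = 0.0028048° = 10.097″.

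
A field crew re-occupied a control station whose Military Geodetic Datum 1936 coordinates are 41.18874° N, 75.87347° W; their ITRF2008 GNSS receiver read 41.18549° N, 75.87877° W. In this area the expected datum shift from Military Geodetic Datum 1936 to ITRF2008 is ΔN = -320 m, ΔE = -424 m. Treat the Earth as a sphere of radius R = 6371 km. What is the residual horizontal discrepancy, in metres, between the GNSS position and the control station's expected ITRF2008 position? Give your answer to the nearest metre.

Observed coordinate differences: Δφ = -0.00325°, Δλ = -0.00530°.
Converting to metres (1° lat = 111195 m, cos φ = 0.752544): observed ΔN = -361.4 m, observed ΔE = -443.5 m.
Subtracting the expected shift leaves a residual of -361.4 − (-320) = -41.4 m north and -443.5 − (-424) = -19.5 m east.
Residual distance = √((-41.4)² + (-19.5)²) = 45.7 m.

46 m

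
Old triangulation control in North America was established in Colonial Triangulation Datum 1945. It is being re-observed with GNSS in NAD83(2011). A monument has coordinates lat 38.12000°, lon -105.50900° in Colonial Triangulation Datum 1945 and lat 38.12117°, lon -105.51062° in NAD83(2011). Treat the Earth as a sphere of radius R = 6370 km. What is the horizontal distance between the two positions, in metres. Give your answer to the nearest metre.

Δφ = 38.12117° − 38.12000° = +0.00117°; Δλ = -105.51062° − -105.50900° = -0.00162°.
1° along a meridian = πR/180 = 111177 m.
ΔN = Δφ × 111177 = 130.1 m; ΔE = Δλ × 111177 × cos(38.12000°) = -0.00162 × 111177 × 0.786720 = -141.7 m.
Distance = √(ΔE² + ΔN²) = √((-141.7)² + 130.1²) = 192.3 m.

192 m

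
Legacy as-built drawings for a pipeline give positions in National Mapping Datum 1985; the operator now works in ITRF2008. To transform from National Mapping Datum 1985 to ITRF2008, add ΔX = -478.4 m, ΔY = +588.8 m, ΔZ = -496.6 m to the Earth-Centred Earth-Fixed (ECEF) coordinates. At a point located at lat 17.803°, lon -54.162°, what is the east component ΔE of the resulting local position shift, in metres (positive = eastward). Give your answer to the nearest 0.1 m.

ΔE = -43.1 m

At φ = 17.803°, λ = -54.162°: sin φ = 0.305745, cos φ = 0.952113, sin λ = -0.810676, cos λ = 0.585495.
ΔE = −sin λ·ΔX + cos λ·ΔY = −(-0.810676)·(-478.4) + (0.585495)·(588.8) = -43.09 m.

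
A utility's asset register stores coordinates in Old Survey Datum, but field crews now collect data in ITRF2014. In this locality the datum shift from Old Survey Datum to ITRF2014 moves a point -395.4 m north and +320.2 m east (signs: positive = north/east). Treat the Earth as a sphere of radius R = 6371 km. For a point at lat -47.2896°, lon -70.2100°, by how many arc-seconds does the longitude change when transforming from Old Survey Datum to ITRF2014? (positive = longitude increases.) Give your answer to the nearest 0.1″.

Δλ = 15.3″

At latitude -47.2896°, cos φ = 0.678293.
One radian of longitude at latitude φ spans R cos φ, so Δλ = ΔE / (R cos φ) = 320.2 / (6371000 × 0.678293) = 7.4096e-05 rad = 15.283″.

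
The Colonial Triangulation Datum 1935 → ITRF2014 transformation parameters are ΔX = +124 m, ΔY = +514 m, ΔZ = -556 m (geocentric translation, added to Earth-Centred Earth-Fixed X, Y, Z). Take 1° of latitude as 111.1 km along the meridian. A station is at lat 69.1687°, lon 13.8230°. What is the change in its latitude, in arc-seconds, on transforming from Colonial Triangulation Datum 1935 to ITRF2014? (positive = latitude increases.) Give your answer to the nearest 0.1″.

sin φ = 0.934632, cos φ = 0.355618, sin λ = 0.238923, cos λ = 0.971038.
North component: ΔN = −sin φ cos λ·ΔX − sin φ sin λ·ΔY + cos φ·ΔZ = −(0.934632)(0.971038)(124) − (0.934632)(0.238923)(514) + (0.355618)(-556) = -425.04 m.
1° of latitude spans 111100 m, so Δφ = -425.04 / 111100 × 3600 = -13.773″.

Δφ = -13.8″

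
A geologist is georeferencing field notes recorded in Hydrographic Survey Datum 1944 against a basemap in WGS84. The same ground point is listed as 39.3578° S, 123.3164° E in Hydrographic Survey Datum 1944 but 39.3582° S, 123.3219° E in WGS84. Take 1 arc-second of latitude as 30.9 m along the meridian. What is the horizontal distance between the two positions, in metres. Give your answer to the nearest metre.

Δφ = -39.3582° − -39.3578° = -0.0004°; Δλ = 123.3219° − 123.3164° = +0.0055°.
1° of latitude = 3600 × 30.90 = 111240 m.
ΔN = Δφ × 111240 = -44.5 m; ΔE = Δλ × 111240 × cos(-39.3578°) = +0.0055 × 111240 × 0.773201 = 473.1 m.
Distance = √(ΔE² + ΔN²) = √(473.1² + (-44.5)²) = 475.1 m.

475 m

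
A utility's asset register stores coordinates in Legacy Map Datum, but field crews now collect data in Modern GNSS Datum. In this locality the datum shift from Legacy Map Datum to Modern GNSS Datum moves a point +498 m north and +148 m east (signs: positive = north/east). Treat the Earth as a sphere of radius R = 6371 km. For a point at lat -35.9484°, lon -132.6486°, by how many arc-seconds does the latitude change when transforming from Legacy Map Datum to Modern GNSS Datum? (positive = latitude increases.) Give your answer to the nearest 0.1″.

On a sphere of radius R, 1 rad of latitude = R, so Δφ = ΔN / R = 498.0 / 6371000 = 7.8167e-05 rad = 16.123″.

Δφ = 16.1″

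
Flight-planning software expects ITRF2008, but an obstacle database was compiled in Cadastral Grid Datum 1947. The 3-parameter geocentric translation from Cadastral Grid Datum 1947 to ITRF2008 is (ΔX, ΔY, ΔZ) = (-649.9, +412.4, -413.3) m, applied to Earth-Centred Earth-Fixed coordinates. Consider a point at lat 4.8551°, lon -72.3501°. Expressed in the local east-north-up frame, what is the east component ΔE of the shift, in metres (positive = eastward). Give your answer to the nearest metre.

At φ = 4.8551°, λ = -72.3501°: sin φ = 0.084636, cos φ = 0.996412, sin λ = -0.952927, cos λ = 0.303200.
ΔE = −sin λ·ΔX + cos λ·ΔY = −(-0.952927)·(-649.9) + (0.303200)·(412.4) = -494.27 m.

ΔE = -494 m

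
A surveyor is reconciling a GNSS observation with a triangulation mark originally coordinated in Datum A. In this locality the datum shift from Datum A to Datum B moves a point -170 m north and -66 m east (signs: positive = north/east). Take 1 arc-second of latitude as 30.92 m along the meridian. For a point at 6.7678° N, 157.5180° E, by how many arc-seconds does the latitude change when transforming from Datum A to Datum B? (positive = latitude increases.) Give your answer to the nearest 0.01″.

Δφ = -5.50″

1″ of latitude = 30.92 m, so Δφ = -170.0 / 30.92 = -5.498″.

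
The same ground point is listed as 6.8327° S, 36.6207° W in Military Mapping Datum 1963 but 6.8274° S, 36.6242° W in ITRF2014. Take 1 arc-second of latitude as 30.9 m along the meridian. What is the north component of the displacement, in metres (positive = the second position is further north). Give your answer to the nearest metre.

ΔN = 590 m

Δφ = -6.8274° − -6.8327° = +0.0053°; Δλ = -36.6242° − -36.6207° = -0.0035°.
1° of latitude = 3600 × 30.90 = 111240 m.
ΔN = Δφ × 111240 = 589.6 m; ΔE = Δλ × 111240 × cos(-6.8327°) = -0.0035 × 111240 × 0.992898 = -386.6 m.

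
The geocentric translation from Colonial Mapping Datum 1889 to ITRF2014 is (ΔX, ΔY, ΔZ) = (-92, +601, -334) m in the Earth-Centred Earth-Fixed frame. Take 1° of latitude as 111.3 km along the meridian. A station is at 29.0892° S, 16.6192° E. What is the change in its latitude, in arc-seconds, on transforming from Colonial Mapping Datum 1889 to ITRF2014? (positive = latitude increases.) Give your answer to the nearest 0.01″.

Δφ = -8.12″

sin φ = -0.486171, cos φ = 0.873864, sin λ = 0.286009, cos λ = 0.958227.
North component: ΔN = −sin φ cos λ·ΔX − sin φ sin λ·ΔY + cos φ·ΔZ = −(-0.486171)(0.958227)(-92) − (-0.486171)(0.286009)(601) + (0.873864)(-334) = -251.16 m.
1° of latitude spans 111300 m, so Δφ = -251.16 / 111300 × 3600 = -8.124″.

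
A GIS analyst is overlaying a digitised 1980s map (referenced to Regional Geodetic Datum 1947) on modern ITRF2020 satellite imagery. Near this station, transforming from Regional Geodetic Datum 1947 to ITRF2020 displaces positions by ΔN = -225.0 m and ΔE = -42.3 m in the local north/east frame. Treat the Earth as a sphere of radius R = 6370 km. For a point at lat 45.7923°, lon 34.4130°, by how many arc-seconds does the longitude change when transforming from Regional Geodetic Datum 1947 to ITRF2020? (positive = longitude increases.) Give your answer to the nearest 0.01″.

At latitude 45.7923°, cos φ = 0.697261.
One radian of longitude at latitude φ spans R cos φ, so Δλ = ΔE / (R cos φ) = -42.3 / (6370000 × 0.697261) = -9.5237e-06 rad = -1.964″.

Δλ = -1.96″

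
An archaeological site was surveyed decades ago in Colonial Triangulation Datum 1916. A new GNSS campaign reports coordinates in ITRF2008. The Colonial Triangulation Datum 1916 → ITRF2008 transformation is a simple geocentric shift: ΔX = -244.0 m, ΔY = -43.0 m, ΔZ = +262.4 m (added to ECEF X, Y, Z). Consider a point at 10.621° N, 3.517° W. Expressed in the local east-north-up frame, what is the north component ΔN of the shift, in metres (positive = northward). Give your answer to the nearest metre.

The local north axis is (−sin φ cos λ, −sin φ sin λ, cos φ), giving ΔN = 44.887 − 0.486 + 257.905 = 302.31 m.

ΔN = 302 m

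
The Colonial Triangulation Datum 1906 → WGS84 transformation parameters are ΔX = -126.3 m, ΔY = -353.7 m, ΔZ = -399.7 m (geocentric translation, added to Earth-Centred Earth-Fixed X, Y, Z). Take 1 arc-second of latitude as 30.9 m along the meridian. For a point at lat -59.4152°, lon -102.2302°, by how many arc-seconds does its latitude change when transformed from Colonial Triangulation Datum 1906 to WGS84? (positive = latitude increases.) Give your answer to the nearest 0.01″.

Δφ = 3.79″

sin φ = -0.860877, cos φ = 0.508813, sin λ = -0.977304, cos λ = -0.211840.
North component: ΔN = −sin φ cos λ·ΔX − sin φ sin λ·ΔY + cos φ·ΔZ = −(-0.860877)(-0.211840)(-126.3) − (-0.860877)(-0.977304)(-353.7) + (0.508813)(-399.7) = 117.24 m.
1° of latitude spans 3600 × 30.90 = 111240 m, so Δφ = 117.24 / 111240 × 3600 = 3.794″.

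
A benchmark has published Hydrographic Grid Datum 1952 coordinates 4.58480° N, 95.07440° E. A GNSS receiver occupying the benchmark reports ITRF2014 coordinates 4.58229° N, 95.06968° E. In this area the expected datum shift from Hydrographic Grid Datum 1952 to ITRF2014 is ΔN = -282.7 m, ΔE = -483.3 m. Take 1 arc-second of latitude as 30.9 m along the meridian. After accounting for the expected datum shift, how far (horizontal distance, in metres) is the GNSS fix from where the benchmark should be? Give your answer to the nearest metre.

Observed coordinate differences: Δφ = -0.00251°, Δλ = -0.00472°.
Converting to metres (1° lat = 111240 m, cos φ = 0.996800): observed ΔN = -279.2 m, observed ΔE = -523.4 m.
Subtracting the expected shift leaves a residual of -279.2 − (-282.7) = 3.5 m north and -523.4 − (-483.3) = -40.1 m east.
Residual distance = √(3.5² + (-40.1)²) = 40.2 m.

40 m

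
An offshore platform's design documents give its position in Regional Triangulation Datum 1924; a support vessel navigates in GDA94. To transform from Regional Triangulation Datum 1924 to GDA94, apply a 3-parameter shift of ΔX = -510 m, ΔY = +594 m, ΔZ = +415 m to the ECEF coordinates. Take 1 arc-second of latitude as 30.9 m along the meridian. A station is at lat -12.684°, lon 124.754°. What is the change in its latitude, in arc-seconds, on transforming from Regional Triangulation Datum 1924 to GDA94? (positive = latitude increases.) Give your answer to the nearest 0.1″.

Δφ = 18.6″

sin φ = -0.219574, cos φ = 0.975596, sin λ = 0.821607, cos λ = -0.570054.
North component: ΔN = −sin φ cos λ·ΔX − sin φ sin λ·ΔY + cos φ·ΔZ = −(-0.219574)(-0.570054)(-510) − (-0.219574)(0.821607)(594) + (0.975596)(415) = 575.87 m.
1° of latitude spans 3600 × 30.90 = 111240 m, so Δφ = 575.87 / 111240 × 3600 = 18.637″.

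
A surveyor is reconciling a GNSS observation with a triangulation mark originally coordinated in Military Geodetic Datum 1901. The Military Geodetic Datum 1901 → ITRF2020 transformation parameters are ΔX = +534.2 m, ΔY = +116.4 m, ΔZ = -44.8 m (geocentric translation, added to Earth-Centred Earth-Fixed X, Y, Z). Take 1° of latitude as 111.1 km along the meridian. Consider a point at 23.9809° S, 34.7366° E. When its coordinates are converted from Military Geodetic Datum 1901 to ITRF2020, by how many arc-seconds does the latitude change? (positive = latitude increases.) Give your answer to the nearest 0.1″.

Δφ = 5.3″

sin φ = -0.406432, cos φ = 0.913681, sin λ = 0.569805, cos λ = 0.821780.
North component: ΔN = −sin φ cos λ·ΔX − sin φ sin λ·ΔY + cos φ·ΔZ = −(-0.406432)(0.821780)(534.2) − (-0.406432)(0.569805)(116.4) + (0.913681)(-44.8) = 164.45 m.
1° of latitude spans 111100 m, so Δφ = 164.45 / 111100 × 3600 = 5.329″.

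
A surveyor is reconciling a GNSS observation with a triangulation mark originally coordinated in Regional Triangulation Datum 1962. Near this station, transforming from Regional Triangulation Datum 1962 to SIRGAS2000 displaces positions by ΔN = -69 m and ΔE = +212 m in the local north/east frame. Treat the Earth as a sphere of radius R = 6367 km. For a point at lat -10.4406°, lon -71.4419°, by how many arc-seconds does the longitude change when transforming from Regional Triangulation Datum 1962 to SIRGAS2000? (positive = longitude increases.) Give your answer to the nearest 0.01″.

Δλ = 6.98″

At latitude -10.4406°, cos φ = 0.983443.
One radian of longitude at latitude φ spans R cos φ, so Δλ = ΔE / (R cos φ) = 212.0 / (6367000 × 0.983443) = 3.3857e-05 rad = 6.984″.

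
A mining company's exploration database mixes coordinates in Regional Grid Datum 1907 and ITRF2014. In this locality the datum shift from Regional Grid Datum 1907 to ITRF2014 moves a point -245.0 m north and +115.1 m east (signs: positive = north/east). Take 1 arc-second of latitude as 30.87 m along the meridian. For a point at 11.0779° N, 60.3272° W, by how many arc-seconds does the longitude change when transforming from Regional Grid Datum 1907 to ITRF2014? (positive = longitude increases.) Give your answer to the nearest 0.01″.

Δλ = 3.80″

At latitude 11.0779°, cos φ = 0.981367.
1″ of longitude at this latitude = 30.87 × cos φ = 30.2948 m, so Δλ = 115.1 / 30.2948 = 3.799″.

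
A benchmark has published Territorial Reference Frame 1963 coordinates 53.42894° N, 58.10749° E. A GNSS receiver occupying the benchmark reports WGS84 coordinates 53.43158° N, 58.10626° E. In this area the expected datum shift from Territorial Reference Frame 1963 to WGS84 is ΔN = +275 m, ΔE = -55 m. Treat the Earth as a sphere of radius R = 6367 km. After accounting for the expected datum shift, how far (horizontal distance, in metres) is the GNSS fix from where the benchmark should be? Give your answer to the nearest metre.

32 m

Observed coordinate differences: Δφ = +0.00264°, Δλ = -0.00123°.
Converting to metres (1° lat = 111125 m, cos φ = 0.595819): observed ΔN = 293.4 m, observed ΔE = -81.4 m.
Subtracting the expected shift leaves a residual of 293.4 − (275) = 18.4 m north and -81.4 − (-55) = -26.4 m east.
Residual distance = √(18.4² + (-26.4)²) = 32.2 m.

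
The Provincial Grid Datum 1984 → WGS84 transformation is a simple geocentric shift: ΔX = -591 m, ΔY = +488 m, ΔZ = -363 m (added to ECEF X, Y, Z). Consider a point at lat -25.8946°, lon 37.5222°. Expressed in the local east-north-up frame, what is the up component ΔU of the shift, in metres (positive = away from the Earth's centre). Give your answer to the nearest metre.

The local up (radial) axis is (cos φ cos λ, cos φ sin λ, sin φ), giving ΔU = -421.671 + 267.384 + 158.528 = 4.24 m.

ΔU = 4 m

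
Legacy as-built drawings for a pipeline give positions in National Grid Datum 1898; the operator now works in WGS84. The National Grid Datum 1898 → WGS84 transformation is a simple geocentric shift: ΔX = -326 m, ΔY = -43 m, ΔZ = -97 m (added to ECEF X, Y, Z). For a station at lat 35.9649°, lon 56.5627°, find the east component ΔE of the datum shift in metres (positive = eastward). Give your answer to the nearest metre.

ΔE = 248 m

At φ = 35.9649°, λ = 56.5627°: sin φ = 0.587290, cos φ = 0.809377, sin λ = 0.834489, cos λ = 0.551024.
ΔE = −sin λ·ΔX + cos λ·ΔY = −(0.834489)·(-326) + (0.551024)·(-43) = 248.35 m.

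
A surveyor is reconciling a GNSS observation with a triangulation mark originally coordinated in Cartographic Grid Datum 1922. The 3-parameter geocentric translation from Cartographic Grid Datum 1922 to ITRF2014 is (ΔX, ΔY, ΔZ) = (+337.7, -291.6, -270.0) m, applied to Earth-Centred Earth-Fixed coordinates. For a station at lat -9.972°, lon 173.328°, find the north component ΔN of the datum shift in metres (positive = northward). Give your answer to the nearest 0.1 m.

ΔN = -329.9 m

At φ = -9.972°, λ = 173.328°: sin φ = -0.173167, cos φ = 0.984892, sin λ = 0.116185, cos λ = -0.993228.
ΔN = −sin φ cos λ·ΔX − sin φ sin λ·ΔY + cos φ·ΔZ = −(-0.173167)(-0.993228)(337.7) − (-0.173167)(0.116185)(-291.6) + (0.984892)(-270.0) = -329.87 m.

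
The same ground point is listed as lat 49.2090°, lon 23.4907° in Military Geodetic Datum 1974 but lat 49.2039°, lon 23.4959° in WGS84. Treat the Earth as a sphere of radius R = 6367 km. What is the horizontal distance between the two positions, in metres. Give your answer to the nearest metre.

Δφ = 49.2039° − 49.2090° = -0.0051°; Δλ = 23.4959° − 23.4907° = +0.0052°.
1° along a meridian = πR/180 = 111125 m.
ΔN = Δφ × 111125 = -566.7 m; ΔE = Δλ × 111125 × cos(49.2090°) = +0.0052 × 111125 × 0.653302 = 377.5 m.
Distance = √(ΔE² + ΔN²) = √(377.5² + (-566.7)²) = 681.0 m.

681 m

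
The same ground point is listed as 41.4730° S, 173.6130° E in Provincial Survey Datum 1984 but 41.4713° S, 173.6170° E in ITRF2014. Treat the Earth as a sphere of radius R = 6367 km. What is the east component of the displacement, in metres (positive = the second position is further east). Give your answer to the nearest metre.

Δφ = -41.4713° − -41.4730° = +0.0017°; Δλ = 173.6170° − 173.6130° = +0.0040°.
1° along a meridian = πR/180 = 111125 m.
ΔN = Δφ × 111125 = 188.9 m; ΔE = Δλ × 111125 × cos(-41.4730°) = +0.0040 × 111125 × 0.749268 = 333.0 m.

ΔE = 333 m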